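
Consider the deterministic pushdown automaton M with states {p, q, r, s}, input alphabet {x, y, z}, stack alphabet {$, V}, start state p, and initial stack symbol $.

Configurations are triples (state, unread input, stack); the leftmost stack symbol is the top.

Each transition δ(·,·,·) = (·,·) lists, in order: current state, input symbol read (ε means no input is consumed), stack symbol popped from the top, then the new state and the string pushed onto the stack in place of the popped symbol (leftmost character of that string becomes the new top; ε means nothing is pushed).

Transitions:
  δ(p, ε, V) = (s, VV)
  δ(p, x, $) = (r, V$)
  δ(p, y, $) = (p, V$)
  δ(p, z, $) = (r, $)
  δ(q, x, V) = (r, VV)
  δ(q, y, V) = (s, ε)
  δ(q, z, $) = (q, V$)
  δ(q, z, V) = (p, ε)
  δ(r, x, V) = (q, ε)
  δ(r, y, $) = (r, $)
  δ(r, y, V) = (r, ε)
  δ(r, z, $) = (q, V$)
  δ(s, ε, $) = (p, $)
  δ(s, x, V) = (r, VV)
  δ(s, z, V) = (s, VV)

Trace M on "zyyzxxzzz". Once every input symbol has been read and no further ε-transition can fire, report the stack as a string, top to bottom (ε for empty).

V$

(p, zyyzxxzzz, $)
  read z, top $: go to r, push $ → (r, yyzxxzzz, $)
  read y, top $: go to r, push $ → (r, yzxxzzz, $)
  read y, top $: go to r, push $ → (r, zxxzzz, $)
  read z, top $: go to q, push V$ → (q, xxzzz, V$)
  read x, top V: go to r, push VV → (r, xzzz, VV$)
  read x, top V: go to q, push ε → (q, zzz, V$)
  read z, top V: go to p, push ε → (p, zz, $)
  read z, top $: go to r, push $ → (r, z, $)
  read z, top $: go to q, push V$ → (q, ε, V$)
All input consumed in state q with stack V$.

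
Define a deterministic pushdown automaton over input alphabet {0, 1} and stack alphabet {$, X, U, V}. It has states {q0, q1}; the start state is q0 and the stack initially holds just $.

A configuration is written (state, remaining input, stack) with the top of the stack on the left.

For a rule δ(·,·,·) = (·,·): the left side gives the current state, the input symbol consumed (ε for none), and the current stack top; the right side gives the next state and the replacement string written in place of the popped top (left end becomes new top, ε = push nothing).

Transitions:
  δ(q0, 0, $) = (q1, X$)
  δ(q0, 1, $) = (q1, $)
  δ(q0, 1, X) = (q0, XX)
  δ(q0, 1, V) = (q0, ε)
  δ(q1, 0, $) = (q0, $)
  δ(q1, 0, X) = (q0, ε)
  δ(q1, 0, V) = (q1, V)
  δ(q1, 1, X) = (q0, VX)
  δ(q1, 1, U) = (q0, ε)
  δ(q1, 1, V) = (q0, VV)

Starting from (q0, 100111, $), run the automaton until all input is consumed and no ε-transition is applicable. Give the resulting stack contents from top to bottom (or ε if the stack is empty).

XX$

(q0, 100111, $) ⊢ (q1, 00111, $) ⊢ (q0, 0111, $) ⊢ (q1, 111, X$) ⊢ (q0, 11, VX$) ⊢ (q0, 1, X$) ⊢ (q0, ε, XX$)
All input consumed in state q0 with stack XX$.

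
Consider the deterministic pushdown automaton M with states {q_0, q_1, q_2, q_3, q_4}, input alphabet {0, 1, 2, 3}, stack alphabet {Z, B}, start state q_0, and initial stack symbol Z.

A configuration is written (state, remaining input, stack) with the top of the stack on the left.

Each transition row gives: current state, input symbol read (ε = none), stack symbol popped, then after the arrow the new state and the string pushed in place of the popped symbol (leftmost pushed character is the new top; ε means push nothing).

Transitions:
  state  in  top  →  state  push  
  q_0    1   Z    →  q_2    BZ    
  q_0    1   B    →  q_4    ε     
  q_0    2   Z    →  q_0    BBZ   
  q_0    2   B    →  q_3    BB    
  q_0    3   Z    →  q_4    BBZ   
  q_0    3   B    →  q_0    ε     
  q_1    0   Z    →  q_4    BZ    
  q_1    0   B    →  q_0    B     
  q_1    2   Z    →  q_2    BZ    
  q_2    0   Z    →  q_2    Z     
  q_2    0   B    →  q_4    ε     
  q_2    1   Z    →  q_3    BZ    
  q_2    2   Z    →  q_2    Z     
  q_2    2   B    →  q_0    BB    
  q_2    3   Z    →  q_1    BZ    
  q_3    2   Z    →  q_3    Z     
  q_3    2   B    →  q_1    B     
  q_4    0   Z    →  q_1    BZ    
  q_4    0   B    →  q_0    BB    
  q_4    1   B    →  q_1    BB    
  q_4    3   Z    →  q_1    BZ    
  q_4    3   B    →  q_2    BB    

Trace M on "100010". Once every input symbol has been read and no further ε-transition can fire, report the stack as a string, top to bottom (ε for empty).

(q_0, 100010, Z)
  read 1, top Z: go to q_2, push BZ → (q_2, 00010, BZ)
  read 0, top B: go to q_4, push ε → (q_4, 0010, Z)
  read 0, top Z: go to q_1, push BZ → (q_1, 010, BZ)
  read 0, top B: go to q_0, push B → (q_0, 10, BZ)
  read 1, top B: go to q_4, push ε → (q_4, 0, Z)
  read 0, top Z: go to q_1, push BZ → (q_1, ε, BZ)
All input consumed in state q_1 with stack BZ.

BZ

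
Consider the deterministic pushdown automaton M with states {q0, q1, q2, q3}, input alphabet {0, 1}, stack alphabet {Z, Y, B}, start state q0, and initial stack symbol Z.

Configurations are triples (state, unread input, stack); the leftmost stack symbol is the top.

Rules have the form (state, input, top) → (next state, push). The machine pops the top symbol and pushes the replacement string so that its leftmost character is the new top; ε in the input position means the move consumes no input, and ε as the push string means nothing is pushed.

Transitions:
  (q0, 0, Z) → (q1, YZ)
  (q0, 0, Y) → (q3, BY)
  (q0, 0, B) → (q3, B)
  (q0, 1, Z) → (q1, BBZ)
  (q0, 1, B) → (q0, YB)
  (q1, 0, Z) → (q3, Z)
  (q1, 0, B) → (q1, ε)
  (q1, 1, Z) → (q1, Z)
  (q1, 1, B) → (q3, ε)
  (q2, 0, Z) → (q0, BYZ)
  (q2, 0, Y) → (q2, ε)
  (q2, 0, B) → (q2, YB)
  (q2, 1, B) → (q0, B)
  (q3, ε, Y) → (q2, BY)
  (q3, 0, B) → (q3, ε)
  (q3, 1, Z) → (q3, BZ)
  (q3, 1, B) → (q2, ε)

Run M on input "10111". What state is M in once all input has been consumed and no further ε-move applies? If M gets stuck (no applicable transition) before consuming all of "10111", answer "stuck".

(q0, 10111, Z)
  read 1, top Z: go to q1, push BBZ → (q1, 0111, BBZ)
  read 0, top B: go to q1, push ε → (q1, 111, BZ)
  read 1, top B: go to q3, push ε → (q3, 11, Z)
  read 1, top Z: go to q3, push BZ → (q3, 1, BZ)
  read 1, top B: go to q2, push ε → (q2, ε, Z)
All input consumed; M is in state q2.

q2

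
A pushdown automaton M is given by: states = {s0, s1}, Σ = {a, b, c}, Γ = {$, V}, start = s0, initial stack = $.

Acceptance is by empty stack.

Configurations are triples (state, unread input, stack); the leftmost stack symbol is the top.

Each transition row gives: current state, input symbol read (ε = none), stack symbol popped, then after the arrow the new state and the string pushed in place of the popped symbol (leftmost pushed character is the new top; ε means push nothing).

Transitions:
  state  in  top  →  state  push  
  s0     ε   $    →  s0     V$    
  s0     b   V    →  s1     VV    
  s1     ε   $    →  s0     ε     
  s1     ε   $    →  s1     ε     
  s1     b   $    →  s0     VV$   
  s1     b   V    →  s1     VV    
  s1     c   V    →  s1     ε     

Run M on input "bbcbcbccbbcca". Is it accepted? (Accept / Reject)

Reject

No computation consumes all input and empties the stack.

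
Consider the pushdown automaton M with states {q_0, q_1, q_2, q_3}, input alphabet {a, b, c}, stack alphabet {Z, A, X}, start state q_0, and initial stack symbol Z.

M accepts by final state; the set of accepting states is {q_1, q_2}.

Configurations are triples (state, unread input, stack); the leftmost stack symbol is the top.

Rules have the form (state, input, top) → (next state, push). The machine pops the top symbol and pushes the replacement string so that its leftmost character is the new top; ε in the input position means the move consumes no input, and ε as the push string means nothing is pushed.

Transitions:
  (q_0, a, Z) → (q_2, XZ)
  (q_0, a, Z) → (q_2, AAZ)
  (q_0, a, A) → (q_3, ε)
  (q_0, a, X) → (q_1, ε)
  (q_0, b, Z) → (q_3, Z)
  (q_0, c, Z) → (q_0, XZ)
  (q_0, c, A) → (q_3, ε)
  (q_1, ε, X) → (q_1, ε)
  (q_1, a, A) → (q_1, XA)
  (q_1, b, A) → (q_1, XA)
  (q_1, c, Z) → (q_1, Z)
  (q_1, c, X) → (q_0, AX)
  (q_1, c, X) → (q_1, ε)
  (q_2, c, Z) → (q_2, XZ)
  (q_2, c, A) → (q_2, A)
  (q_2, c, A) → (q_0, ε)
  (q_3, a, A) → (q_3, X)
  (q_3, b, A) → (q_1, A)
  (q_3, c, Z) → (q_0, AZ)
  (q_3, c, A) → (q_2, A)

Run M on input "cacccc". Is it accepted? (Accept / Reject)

Accept

One accepting computation: (q_0, cacccc, Z) ⊢ (q_0, acccc, XZ) ⊢ (q_1, cccc, Z) ⊢ (q_1, ccc, Z) ⊢ (q_1, cc, Z) ⊢ (q_1, c, Z) ⊢ (q_1, ε, Z)
All input consumed and state q_1 ∈ F.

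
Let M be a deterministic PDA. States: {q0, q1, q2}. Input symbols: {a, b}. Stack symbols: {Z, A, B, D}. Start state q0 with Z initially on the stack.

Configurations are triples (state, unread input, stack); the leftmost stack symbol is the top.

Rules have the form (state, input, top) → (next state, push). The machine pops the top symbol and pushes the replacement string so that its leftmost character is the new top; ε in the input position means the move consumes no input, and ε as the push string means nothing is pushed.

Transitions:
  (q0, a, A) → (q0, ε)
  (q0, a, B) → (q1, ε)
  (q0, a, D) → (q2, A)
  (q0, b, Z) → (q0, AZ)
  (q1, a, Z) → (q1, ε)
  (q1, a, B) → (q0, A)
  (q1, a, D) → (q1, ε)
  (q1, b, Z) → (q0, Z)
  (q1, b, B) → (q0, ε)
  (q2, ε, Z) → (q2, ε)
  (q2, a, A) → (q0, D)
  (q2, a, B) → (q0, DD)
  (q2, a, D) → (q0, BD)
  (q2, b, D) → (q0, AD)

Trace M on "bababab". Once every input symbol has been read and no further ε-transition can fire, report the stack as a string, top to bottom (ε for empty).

AZ

(q0, bababab, Z) ⊢ (q0, ababab, AZ) ⊢ (q0, babab, Z) ⊢ (q0, abab, AZ) ⊢ (q0, bab, Z) ⊢ (q0, ab, AZ) ⊢ (q0, b, Z) ⊢ (q0, ε, AZ)
All input consumed in state q0 with stack AZ.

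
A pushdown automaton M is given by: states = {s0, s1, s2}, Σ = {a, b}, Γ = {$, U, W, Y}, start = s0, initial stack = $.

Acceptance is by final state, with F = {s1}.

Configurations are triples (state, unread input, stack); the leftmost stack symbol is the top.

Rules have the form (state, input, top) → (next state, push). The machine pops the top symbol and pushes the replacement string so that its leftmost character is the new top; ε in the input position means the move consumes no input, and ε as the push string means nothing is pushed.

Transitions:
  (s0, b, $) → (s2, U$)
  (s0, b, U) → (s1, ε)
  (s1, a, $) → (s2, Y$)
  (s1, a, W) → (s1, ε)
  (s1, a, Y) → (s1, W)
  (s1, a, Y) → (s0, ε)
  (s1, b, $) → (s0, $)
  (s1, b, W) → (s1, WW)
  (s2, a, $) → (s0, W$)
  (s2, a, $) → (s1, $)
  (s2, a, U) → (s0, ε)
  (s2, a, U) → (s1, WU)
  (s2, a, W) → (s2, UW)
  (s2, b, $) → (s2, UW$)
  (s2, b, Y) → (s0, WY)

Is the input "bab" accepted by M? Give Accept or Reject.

One accepting computation: (s0, bab, $) ⊢ (s2, ab, U$) ⊢ (s1, b, WU$) ⊢ (s1, ε, WWU$)
All input consumed and state s1 ∈ F.

Accept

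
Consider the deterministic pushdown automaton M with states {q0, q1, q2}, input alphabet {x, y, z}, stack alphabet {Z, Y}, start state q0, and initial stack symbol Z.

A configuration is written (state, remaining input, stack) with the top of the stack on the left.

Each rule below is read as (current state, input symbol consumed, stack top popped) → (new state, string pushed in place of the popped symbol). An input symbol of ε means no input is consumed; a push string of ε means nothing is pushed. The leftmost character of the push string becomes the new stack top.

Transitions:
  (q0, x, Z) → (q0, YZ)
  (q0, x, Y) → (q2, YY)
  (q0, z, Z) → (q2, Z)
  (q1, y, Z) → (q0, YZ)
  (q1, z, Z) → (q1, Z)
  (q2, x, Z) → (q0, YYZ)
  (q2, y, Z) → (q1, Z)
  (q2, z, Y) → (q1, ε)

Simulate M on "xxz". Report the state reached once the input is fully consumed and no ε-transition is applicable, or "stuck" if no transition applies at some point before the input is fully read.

q1

(q0, xxz, Z) ⊢ (q0, xz, YZ) ⊢ (q2, z, YYZ) ⊢ (q1, ε, YZ)
All input consumed; M is in state q1.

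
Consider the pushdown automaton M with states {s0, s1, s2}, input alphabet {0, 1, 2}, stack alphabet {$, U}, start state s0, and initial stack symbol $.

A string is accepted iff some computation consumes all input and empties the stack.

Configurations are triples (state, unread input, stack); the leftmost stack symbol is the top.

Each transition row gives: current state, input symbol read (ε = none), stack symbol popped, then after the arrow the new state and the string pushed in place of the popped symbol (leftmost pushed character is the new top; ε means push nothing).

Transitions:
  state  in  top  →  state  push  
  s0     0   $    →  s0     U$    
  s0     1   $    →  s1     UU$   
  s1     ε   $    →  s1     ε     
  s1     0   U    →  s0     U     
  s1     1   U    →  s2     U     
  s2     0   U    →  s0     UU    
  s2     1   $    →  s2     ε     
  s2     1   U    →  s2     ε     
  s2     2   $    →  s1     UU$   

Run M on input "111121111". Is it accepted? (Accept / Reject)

One accepting computation: (s0, 111121111, $) ⊢ (s1, 11121111, UU$) ⊢ (s2, 1121111, UU$) ⊢ (s2, 121111, U$) ⊢ (s2, 21111, $) ⊢ (s1, 1111, UU$) ⊢ (s2, 111, UU$) ⊢ (s2, 11, U$) ⊢ (s2, 1, $) ⊢ (s2, ε, ε)
All input consumed and the stack is empty.

Accept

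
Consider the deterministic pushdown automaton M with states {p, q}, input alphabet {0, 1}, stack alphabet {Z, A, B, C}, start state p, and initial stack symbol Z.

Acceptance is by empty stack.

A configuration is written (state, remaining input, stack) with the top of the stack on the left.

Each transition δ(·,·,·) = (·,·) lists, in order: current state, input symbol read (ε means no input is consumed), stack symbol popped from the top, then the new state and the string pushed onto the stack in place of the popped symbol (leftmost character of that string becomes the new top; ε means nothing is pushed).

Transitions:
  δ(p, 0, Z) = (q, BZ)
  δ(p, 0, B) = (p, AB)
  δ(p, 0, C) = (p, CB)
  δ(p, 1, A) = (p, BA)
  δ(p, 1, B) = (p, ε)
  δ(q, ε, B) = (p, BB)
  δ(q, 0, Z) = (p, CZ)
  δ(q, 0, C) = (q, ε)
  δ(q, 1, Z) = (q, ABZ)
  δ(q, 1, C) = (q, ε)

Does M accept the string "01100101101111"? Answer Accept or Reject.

(p, 01100101101111, Z) ⊢ (q, 1100101101111, BZ) ⊢ (p, 1100101101111, BBZ) ⊢ (p, 100101101111, BZ) ⊢ (p, 00101101111, Z) ⊢ (q, 0101101111, BZ) ⊢ (p, 0101101111, BBZ) ⊢ (p, 101101111, ABBZ) ⊢ (p, 01101111, BABBZ) ⊢ (p, 1101111, ABABBZ) ⊢ (p, 101111, BABABBZ) ⊢ (p, 01111, ABABBZ)
No transition applies at (p, 01111, ABABBZ); input not fully consumed.

Reject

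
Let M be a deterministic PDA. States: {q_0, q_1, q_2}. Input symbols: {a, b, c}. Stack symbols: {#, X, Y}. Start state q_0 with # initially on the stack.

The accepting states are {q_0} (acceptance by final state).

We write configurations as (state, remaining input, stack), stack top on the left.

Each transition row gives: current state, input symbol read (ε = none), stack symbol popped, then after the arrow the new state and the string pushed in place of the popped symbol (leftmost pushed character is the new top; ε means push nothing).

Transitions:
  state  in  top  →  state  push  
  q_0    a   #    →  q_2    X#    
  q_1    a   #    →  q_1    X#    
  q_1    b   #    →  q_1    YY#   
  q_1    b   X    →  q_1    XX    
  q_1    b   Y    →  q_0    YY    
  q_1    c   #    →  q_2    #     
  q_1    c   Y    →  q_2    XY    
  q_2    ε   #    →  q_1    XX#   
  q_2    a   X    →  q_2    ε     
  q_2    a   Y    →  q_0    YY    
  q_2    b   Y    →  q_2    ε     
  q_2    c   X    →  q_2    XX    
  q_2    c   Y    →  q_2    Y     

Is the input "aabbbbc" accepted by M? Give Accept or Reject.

(q_0, aabbbbc, #) ⊢ (q_2, abbbbc, X#) ⊢ (q_2, bbbbc, #) ⊢ (q_1, bbbbc, XX#) ⊢ (q_1, bbbc, XXX#) ⊢ (q_1, bbc, XXXX#) ⊢ (q_1, bc, XXXXX#) ⊢ (q_1, c, XXXXXX#)
No transition applies at (q_1, c, XXXXXX#); input not fully consumed.

Reject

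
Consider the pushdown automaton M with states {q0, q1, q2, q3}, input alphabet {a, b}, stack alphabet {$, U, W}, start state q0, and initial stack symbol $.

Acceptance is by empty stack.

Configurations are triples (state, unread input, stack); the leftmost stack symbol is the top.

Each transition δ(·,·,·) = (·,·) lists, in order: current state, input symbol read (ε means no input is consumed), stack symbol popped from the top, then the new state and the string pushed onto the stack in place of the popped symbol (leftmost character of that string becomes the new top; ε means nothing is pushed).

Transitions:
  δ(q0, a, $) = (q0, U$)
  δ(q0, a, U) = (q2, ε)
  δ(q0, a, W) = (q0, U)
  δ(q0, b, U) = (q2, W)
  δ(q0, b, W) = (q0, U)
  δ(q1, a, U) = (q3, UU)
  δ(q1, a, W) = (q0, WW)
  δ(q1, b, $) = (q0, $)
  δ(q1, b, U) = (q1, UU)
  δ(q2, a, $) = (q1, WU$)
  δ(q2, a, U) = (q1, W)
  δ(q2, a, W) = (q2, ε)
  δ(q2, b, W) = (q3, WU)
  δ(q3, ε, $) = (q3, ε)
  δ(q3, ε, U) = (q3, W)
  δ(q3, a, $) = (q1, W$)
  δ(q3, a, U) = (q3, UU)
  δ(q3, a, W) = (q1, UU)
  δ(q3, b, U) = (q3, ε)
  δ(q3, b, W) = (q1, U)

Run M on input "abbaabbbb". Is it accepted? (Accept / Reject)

Accept

One accepting computation: (q0, abbaabbbb, $) ⊢ (q0, bbaabbbb, U$) ⊢ (q2, baabbbb, W$) ⊢ (q3, aabbbb, WU$) ⊢ (q1, abbbb, UUU$) ⊢ (q3, bbbb, UUUU$) ⊢ (q3, bbb, UUU$) ⊢ (q3, bb, UU$) ⊢ (q3, b, U$) ⊢ (q3, ε, $) ⊢ (q3, ε, ε)
All input consumed and the stack is empty.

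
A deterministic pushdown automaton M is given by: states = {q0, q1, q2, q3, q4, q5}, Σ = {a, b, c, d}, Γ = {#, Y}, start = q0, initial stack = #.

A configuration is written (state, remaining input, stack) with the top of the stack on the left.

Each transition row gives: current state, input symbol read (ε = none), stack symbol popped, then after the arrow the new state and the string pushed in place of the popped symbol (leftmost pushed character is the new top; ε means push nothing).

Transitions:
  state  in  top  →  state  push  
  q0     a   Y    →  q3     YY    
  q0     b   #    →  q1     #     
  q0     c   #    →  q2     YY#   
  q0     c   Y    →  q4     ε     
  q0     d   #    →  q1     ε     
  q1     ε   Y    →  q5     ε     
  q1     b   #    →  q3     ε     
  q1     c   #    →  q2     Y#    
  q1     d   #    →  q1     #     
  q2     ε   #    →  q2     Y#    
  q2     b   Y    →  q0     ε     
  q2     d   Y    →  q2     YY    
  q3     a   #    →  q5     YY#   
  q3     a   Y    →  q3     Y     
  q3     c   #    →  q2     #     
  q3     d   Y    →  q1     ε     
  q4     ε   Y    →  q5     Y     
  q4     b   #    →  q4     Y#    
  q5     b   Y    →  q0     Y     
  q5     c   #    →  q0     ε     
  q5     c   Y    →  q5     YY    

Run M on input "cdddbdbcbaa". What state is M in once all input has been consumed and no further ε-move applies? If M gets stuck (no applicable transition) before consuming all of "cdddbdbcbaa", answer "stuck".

(q0, cdddbdbcbaa, #)
  read c, top #: go to q2, push YY# → (q2, dddbdbcbaa, YY#)
  read d, top Y: go to q2, push YY → (q2, ddbdbcbaa, YYY#)
  read d, top Y: go to q2, push YY → (q2, dbdbcbaa, YYYY#)
  read d, top Y: go to q2, push YY → (q2, bdbcbaa, YYYYY#)
  read b, top Y: go to q0, push ε → (q0, dbcbaa, YYYY#)
No transition for (q0, d, top Y); M blocks with input dbcbaa remaining.

stuck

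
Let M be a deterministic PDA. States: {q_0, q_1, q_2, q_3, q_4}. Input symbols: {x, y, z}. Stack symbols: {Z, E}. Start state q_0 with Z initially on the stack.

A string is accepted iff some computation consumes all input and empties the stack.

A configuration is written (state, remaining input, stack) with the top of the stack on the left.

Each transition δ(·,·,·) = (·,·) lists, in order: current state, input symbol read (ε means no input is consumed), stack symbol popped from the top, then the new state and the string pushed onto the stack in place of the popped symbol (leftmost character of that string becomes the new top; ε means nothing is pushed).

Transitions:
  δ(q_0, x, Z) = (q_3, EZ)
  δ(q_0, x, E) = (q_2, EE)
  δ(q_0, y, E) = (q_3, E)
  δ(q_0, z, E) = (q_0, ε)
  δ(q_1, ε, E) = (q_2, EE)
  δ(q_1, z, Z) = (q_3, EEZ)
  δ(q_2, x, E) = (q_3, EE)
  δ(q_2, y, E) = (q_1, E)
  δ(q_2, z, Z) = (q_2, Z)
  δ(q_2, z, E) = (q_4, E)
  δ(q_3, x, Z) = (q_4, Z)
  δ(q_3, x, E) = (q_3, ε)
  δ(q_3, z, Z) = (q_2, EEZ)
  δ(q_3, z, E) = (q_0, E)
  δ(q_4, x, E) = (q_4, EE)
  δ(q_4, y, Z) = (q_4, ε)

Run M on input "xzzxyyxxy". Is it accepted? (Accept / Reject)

(q_0, xzzxyyxxy, Z) ⊢ (q_3, zzxyyxxy, EZ) ⊢ (q_0, zxyyxxy, EZ) ⊢ (q_0, xyyxxy, Z) ⊢ (q_3, yyxxy, EZ)
No transition applies at (q_3, yyxxy, EZ); input not fully consumed.

Reject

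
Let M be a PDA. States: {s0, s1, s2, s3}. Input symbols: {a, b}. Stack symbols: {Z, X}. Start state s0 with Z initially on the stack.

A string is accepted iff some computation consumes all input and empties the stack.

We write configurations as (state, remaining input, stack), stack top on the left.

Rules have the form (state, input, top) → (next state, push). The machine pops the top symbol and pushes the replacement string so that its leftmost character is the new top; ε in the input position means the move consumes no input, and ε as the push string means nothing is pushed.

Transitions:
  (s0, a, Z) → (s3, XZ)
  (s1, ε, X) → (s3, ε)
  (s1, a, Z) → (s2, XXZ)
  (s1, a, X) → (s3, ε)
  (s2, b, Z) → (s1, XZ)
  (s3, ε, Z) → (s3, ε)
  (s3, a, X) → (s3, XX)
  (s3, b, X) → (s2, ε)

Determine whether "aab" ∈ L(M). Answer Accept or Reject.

No computation consumes all input and empties the stack.

Reject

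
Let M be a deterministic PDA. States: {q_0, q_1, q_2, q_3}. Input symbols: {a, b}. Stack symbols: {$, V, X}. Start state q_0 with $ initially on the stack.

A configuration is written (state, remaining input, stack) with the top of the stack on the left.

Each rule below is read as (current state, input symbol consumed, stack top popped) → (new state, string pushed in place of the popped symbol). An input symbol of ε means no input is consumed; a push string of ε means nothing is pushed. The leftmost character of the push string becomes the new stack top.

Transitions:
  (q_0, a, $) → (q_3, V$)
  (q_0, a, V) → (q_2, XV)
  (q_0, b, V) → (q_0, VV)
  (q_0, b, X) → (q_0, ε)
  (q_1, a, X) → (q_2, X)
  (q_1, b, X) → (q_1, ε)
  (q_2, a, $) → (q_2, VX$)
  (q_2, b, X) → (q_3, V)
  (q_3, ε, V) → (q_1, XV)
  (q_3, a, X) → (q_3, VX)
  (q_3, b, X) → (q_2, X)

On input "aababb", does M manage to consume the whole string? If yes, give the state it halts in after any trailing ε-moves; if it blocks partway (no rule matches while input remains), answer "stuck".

(q_0, aababb, $) ⊢ (q_3, ababb, V$) ⊢ (q_1, ababb, XV$) ⊢ (q_2, babb, XV$) ⊢ (q_3, abb, VV$) ⊢ (q_1, abb, XVV$) ⊢ (q_2, bb, XVV$) ⊢ (q_3, b, VVV$) ⊢ (q_1, b, XVVV$) ⊢ (q_1, ε, VVV$)
All input consumed; M is in state q_1.

q_1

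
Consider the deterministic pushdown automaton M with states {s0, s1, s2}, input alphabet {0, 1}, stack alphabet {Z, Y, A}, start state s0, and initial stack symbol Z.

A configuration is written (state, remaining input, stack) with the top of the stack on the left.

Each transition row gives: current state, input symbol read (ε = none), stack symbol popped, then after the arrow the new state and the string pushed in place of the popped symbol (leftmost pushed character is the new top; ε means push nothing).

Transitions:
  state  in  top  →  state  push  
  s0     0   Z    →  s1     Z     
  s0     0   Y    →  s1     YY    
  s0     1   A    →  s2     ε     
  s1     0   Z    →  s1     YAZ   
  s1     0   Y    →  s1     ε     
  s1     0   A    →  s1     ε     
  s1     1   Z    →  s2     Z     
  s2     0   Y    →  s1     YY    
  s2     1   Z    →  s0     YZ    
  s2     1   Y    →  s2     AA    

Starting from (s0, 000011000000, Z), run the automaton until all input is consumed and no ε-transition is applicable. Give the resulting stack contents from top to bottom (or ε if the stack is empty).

(s0, 000011000000, Z)
  read 0, top Z: go to s1, push Z → (s1, 00011000000, Z)
  read 0, top Z: go to s1, push YAZ → (s1, 0011000000, YAZ)
  read 0, top Y: go to s1, push ε → (s1, 011000000, AZ)
  read 0, top A: go to s1, push ε → (s1, 11000000, Z)
  read 1, top Z: go to s2, push Z → (s2, 1000000, Z)
  read 1, top Z: go to s0, push YZ → (s0, 000000, YZ)
  read 0, top Y: go to s1, push YY → (s1, 00000, YYZ)
  read 0, top Y: go to s1, push ε → (s1, 0000, YZ)
  read 0, top Y: go to s1, push ε → (s1, 000, Z)
  read 0, top Z: go to s1, push YAZ → (s1, 00, YAZ)
  read 0, top Y: go to s1, push ε → (s1, 0, AZ)
  read 0, top A: go to s1, push ε → (s1, ε, Z)
All input consumed in state s1 with stack Z.

Z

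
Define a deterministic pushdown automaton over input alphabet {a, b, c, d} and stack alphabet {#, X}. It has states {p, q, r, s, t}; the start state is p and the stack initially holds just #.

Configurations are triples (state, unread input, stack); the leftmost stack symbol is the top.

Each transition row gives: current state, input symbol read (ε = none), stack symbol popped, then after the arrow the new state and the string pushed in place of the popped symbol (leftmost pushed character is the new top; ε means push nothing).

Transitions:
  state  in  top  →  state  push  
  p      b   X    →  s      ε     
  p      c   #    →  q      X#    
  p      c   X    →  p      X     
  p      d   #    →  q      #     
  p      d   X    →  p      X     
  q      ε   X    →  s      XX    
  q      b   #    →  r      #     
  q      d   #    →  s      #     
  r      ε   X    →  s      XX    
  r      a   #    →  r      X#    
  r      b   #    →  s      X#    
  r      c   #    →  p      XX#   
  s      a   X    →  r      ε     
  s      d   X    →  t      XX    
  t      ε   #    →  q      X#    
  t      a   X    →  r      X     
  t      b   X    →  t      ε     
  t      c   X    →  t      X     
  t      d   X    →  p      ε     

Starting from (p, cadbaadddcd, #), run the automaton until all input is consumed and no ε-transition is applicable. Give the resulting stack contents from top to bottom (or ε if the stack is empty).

(p, cadbaadddcd, #)
  read c, top #: go to q, push X# → (q, adbaadddcd, X#)
  ε-move, top X: go to s, push XX → (s, adbaadddcd, XX#)
  read a, top X: go to r, push ε → (r, dbaadddcd, X#)
  ε-move, top X: go to s, push XX → (s, dbaadddcd, XX#)
  read d, top X: go to t, push XX → (t, baadddcd, XXX#)
  read b, top X: go to t, push ε → (t, aadddcd, XX#)
  read a, top X: go to r, push X → (r, adddcd, XX#)
  ε-move, top X: go to s, push XX → (s, adddcd, XXX#)
  read a, top X: go to r, push ε → (r, dddcd, XX#)
  ε-move, top X: go to s, push XX → (s, dddcd, XXX#)
  read d, top X: go to t, push XX → (t, ddcd, XXXX#)
  read d, top X: go to p, push ε → (p, dcd, XXX#)
  read d, top X: go to p, push X → (p, cd, XXX#)
  read c, top X: go to p, push X → (p, d, XXX#)
  read d, top X: go to p, push X → (p, ε, XXX#)
All input consumed in state p with stack XXX#.

XXX#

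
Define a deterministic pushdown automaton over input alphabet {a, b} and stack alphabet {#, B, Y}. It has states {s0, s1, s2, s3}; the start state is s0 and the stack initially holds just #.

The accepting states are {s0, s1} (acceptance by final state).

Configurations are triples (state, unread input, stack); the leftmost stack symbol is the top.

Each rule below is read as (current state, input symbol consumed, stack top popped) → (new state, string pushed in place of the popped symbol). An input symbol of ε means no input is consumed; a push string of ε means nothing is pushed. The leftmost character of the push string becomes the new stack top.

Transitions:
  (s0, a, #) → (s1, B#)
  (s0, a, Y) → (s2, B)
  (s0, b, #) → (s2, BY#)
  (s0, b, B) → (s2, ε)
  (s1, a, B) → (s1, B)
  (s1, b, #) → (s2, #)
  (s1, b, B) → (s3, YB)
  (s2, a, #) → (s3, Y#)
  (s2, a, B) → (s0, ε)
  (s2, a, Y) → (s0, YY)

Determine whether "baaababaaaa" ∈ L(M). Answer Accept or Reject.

Reject

(s0, baaababaaaa, #)
  read b, top #: go to s2, push BY# → (s2, aaababaaaa, BY#)
  read a, top B: go to s0, push ε → (s0, aababaaaa, Y#)
  read a, top Y: go to s2, push B → (s2, ababaaaa, B#)
  read a, top B: go to s0, push ε → (s0, babaaaa, #)
  read b, top #: go to s2, push BY# → (s2, abaaaa, BY#)
  read a, top B: go to s0, push ε → (s0, baaaa, Y#)
No transition applies at (s0, baaaa, Y#); input not fully consumed.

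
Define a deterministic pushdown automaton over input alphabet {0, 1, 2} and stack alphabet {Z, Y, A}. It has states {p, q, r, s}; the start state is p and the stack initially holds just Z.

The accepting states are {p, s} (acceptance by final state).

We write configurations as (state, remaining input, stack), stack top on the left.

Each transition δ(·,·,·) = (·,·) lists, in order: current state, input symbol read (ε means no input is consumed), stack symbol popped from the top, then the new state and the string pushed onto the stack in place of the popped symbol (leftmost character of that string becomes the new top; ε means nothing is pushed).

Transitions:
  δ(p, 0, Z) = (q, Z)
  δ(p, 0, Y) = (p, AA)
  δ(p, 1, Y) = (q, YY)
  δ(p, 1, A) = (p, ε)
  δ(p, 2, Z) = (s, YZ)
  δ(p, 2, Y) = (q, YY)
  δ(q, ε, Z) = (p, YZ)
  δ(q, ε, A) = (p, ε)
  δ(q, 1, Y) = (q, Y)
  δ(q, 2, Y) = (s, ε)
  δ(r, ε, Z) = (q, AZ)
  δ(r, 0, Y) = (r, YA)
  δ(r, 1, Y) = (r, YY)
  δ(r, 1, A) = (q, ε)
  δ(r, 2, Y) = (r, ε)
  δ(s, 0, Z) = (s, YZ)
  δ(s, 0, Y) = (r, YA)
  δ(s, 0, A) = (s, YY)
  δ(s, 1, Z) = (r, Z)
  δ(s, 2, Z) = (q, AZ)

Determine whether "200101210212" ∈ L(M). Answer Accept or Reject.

Accept

(p, 200101210212, Z) ⊢ (s, 00101210212, YZ) ⊢ (r, 0101210212, YAZ) ⊢ (r, 101210212, YAAZ) ⊢ (r, 01210212, YYAAZ) ⊢ (r, 1210212, YAYAAZ) ⊢ (r, 210212, YYAYAAZ) ⊢ (r, 10212, YAYAAZ) ⊢ (r, 0212, YYAYAAZ) ⊢ (r, 212, YAYAYAAZ) ⊢ (r, 12, AYAYAAZ) ⊢ (q, 2, YAYAAZ) ⊢ (s, ε, AYAAZ)
All input consumed; state s ∈ F.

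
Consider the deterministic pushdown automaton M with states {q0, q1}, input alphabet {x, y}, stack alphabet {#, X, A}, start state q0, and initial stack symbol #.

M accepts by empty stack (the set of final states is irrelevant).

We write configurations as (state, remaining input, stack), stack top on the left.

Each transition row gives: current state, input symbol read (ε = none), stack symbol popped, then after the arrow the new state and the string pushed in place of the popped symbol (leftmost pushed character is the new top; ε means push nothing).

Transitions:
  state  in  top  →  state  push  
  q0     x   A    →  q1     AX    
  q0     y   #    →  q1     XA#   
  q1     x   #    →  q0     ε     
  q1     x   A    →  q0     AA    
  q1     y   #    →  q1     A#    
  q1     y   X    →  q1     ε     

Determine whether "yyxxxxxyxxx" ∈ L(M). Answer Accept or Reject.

(q0, yyxxxxxyxxx, #)
  read y, top #: go to q1, push XA# → (q1, yxxxxxyxxx, XA#)
  read y, top X: go to q1, push ε → (q1, xxxxxyxxx, A#)
  read x, top A: go to q0, push AA → (q0, xxxxyxxx, AA#)
  read x, top A: go to q1, push AX → (q1, xxxyxxx, AXA#)
  read x, top A: go to q0, push AA → (q0, xxyxxx, AAXA#)
  read x, top A: go to q1, push AX → (q1, xyxxx, AXAXA#)
  read x, top A: go to q0, push AA → (q0, yxxx, AAXAXA#)
No transition applies at (q0, yxxx, AAXAXA#); input not fully consumed.

Reject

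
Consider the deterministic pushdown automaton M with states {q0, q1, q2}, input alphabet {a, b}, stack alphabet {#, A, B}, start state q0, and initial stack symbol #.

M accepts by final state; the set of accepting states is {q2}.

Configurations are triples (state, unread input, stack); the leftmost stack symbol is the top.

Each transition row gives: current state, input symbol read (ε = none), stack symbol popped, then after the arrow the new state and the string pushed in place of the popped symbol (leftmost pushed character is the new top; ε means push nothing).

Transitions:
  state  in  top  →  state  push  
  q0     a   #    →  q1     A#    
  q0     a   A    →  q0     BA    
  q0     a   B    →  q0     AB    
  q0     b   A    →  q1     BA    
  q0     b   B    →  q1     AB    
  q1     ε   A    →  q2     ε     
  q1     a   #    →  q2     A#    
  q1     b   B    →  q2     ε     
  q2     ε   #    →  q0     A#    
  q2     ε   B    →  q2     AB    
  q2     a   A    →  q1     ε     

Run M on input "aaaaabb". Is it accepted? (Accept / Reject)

Accept

(q0, aaaaabb, #)
  read a, top #: go to q1, push A# → (q1, aaaabb, A#)
  ε-move, top A: go to q2, push ε → (q2, aaaabb, #)
  ε-move, top #: go to q0, push A# → (q0, aaaabb, A#)
  read a, top A: go to q0, push BA → (q0, aaabb, BA#)
  read a, top B: go to q0, push AB → (q0, aabb, ABA#)
  read a, top A: go to q0, push BA → (q0, abb, BABA#)
  read a, top B: go to q0, push AB → (q0, bb, ABABA#)
  read b, top A: go to q1, push BA → (q1, b, BABABA#)
  read b, top B: go to q2, push ε → (q2, ε, ABABA#)
All input consumed; state q2 ∈ F.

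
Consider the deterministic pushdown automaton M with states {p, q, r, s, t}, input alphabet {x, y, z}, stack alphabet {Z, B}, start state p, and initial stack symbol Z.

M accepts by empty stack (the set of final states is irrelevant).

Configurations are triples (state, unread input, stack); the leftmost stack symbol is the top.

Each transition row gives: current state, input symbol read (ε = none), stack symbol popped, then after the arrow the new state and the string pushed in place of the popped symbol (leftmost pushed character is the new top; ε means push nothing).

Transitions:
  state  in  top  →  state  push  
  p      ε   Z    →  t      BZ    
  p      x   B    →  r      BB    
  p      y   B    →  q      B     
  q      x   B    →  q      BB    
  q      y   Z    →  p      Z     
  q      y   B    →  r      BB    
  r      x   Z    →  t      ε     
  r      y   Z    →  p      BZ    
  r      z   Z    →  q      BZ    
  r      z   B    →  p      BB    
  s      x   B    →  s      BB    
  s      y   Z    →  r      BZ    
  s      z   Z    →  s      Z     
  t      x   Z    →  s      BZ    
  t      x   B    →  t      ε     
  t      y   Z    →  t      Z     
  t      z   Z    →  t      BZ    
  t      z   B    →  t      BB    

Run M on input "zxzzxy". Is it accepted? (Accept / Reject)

Reject

(p, zxzzxy, Z) ⊢ (t, zxzzxy, BZ) ⊢ (t, xzzxy, BBZ) ⊢ (t, zzxy, BZ) ⊢ (t, zxy, BBZ) ⊢ (t, xy, BBBZ) ⊢ (t, y, BBZ)
No transition applies at (t, y, BBZ); input not fully consumed.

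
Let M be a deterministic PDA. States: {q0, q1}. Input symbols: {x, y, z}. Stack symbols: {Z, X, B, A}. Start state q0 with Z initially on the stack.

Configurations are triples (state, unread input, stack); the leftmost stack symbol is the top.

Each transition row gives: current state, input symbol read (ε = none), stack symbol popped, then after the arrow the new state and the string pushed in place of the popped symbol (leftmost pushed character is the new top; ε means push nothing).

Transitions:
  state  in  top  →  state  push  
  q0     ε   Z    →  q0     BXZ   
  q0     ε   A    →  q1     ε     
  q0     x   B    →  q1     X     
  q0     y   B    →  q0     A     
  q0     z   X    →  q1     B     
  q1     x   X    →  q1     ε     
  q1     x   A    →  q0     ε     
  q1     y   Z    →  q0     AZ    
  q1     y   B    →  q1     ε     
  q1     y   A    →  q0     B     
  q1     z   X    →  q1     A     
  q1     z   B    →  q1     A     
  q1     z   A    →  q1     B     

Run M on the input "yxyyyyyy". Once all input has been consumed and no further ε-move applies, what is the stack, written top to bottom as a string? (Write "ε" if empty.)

Z

(q0, yxyyyyyy, Z) ⊢ (q0, yxyyyyyy, BXZ) ⊢ (q0, xyyyyyy, AXZ) ⊢ (q1, xyyyyyy, XZ) ⊢ (q1, yyyyyy, Z) ⊢ (q0, yyyyy, AZ) ⊢ (q1, yyyyy, Z) ⊢ (q0, yyyy, AZ) ⊢ (q1, yyyy, Z) ⊢ (q0, yyy, AZ) ⊢ (q1, yyy, Z) ⊢ (q0, yy, AZ) ⊢ (q1, yy, Z) ⊢ (q0, y, AZ) ⊢ (q1, y, Z) ⊢ (q0, ε, AZ) ⊢ (q1, ε, Z)
All input consumed in state q1 with stack Z.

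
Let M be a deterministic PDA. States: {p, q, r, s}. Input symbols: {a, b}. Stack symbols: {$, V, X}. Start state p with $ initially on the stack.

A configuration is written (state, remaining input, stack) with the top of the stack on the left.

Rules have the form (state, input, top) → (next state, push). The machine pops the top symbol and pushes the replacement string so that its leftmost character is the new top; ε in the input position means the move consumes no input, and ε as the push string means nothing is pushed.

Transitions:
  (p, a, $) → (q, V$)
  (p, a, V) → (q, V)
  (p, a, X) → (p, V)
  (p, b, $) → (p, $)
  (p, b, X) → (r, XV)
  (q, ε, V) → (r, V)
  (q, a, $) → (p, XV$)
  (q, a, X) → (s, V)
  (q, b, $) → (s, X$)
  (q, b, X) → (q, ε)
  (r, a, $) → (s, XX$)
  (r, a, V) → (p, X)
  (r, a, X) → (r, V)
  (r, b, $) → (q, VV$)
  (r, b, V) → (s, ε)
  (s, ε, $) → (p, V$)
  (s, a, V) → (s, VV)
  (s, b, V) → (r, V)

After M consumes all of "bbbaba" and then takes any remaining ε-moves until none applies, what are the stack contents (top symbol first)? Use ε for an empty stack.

V$

(p, bbbaba, $)
  read b, top $: go to p, push $ → (p, bbaba, $)
  read b, top $: go to p, push $ → (p, baba, $)
  read b, top $: go to p, push $ → (p, aba, $)
  read a, top $: go to q, push V$ → (q, ba, V$)
  ε-move, top V: go to r, push V → (r, ba, V$)
  read b, top V: go to s, push ε → (s, a, $)
  ε-move, top $: go to p, push V$ → (p, a, V$)
  read a, top V: go to q, push V → (q, ε, V$)
  ε-move, top V: go to r, push V → (r, ε, V$)
All input consumed in state r with stack V$.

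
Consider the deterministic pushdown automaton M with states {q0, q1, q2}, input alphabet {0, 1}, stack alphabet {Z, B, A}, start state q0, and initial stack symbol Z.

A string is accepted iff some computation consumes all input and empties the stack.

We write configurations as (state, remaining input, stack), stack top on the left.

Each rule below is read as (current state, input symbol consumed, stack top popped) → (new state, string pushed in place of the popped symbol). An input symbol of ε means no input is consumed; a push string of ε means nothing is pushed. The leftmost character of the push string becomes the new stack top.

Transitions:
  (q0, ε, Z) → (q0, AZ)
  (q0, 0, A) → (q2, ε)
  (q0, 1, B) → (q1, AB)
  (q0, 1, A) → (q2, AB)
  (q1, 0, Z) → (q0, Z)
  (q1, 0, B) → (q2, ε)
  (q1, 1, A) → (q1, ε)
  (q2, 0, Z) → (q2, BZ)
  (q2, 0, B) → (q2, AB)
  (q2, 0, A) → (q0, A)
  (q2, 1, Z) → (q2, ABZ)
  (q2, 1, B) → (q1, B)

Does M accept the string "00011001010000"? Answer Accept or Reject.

Reject

(q0, 00011001010000, Z)
  ε-move, top Z: go to q0, push AZ → (q0, 00011001010000, AZ)
  read 0, top A: go to q2, push ε → (q2, 0011001010000, Z)
  read 0, top Z: go to q2, push BZ → (q2, 011001010000, BZ)
  read 0, top B: go to q2, push AB → (q2, 11001010000, ABZ)
No transition applies at (q2, 11001010000, ABZ); input not fully consumed.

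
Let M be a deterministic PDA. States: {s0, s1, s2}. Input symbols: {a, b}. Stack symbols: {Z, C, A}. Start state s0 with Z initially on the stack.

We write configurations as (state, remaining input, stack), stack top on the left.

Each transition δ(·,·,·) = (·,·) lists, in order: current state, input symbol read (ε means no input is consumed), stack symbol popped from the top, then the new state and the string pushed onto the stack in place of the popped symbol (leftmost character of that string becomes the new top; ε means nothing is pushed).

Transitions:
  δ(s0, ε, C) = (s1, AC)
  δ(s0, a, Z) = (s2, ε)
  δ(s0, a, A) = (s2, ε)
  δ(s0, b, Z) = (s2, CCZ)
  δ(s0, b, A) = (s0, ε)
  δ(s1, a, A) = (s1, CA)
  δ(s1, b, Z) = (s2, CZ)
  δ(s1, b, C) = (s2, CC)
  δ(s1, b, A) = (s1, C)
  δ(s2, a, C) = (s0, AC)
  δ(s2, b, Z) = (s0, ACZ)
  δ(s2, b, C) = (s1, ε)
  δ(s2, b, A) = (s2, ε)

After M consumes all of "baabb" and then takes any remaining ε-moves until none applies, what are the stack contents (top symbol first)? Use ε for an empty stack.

(s0, baabb, Z)
  read b, top Z: go to s2, push CCZ → (s2, aabb, CCZ)
  read a, top C: go to s0, push AC → (s0, abb, ACCZ)
  read a, top A: go to s2, push ε → (s2, bb, CCZ)
  read b, top C: go to s1, push ε → (s1, b, CZ)
  read b, top C: go to s2, push CC → (s2, ε, CCZ)
All input consumed in state s2 with stack CCZ.

CCZ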